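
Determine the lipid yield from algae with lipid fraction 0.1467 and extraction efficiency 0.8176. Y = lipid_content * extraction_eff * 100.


Y = lipid_content * extraction_eff * 100
= 0.1467 * 0.8176 * 100
= 11.9942%

11.9942%


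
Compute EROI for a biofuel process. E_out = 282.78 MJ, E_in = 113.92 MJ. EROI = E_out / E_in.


EROI = E_out / E_in
= 282.78 / 113.92
= 2.4823

2.4823


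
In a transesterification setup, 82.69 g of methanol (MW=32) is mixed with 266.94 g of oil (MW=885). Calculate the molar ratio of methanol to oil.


Molar ratio = n_MeOH / n_oil = (MeOH/32) / (oil/885) = (MeOH * 885) / (32 * oil)
= (82.69 * 885) / (32 * 266.94)
= 8.5671

8.5671


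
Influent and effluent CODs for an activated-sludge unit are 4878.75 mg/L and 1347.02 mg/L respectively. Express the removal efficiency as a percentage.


eta = (COD_in - COD_out) / COD_in * 100
= (4878.75 - 1347.02) / 4878.75 * 100
= 72.3901%

72.3901%


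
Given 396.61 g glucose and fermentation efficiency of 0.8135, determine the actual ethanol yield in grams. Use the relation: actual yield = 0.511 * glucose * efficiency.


Actual ethanol: m = 0.511 * 396.61 * 0.8135
m = 164.8702 g

164.8702 g


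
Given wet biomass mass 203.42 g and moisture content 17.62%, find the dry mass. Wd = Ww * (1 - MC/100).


Wd = Ww * (1 - MC/100)
= 203.42 * (1 - 17.62/100)
= 167.5774 g

167.5774 g


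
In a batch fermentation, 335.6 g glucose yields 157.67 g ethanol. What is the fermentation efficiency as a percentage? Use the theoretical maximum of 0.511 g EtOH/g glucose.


Fermentation efficiency = (actual / (0.511 * glucose)) * 100
= (157.67 / (0.511 * 335.6)) * 100
= 91.9404%

91.9404%


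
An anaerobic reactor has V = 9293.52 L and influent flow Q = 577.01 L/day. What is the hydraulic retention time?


HRT = V / Q
= 9293.52 / 577.01
= 16.1063 days

16.1063 days


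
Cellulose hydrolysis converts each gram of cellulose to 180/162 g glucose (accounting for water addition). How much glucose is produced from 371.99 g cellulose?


glucose = cellulose * 180/162
= 371.99 * 180/162
= 413.3222 g

413.3222 g


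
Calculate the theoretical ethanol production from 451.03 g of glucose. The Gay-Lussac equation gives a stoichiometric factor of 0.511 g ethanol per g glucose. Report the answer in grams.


Theoretical ethanol yield: m_EtOH = 0.511 * m_glucose
m_EtOH = 0.511 * 451.03 = 230.4763 g

230.4763 g


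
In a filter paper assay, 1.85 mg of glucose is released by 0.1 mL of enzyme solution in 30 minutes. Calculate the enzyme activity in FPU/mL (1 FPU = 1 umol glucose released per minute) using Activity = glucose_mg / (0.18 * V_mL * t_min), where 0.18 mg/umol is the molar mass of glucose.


Activity = glucose_mg / (0.18 mg/umol * V_mL * t_min)
= 1.85 / (0.18 * 0.1 * 30)
= 3.4259 FPU/mL

3.4259 FPU/mL


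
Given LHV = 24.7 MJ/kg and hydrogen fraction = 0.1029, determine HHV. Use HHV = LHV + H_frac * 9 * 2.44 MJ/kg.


HHV = LHV + H_frac * 9 * 2.44
= 24.7 + 0.1029 * 9 * 2.44
= 26.9597 MJ/kg

26.9597 MJ/kg


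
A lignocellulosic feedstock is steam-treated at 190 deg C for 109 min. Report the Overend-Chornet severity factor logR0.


logR0 = log10(t * exp((T - 100) / 14.75))
= log10(109 * exp((190 - 100) / 14.75))
= 4.6874

4.6874


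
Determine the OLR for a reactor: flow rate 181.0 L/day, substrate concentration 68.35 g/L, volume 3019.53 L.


OLR = Q * S / V
= 181.0 * 68.35 / 3019.53
= 4.0971 g/L/day

4.0971 g/L/day


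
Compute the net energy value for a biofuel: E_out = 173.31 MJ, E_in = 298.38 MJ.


NEV = E_out - E_in
= 173.31 - 298.38
= -125.0700 MJ

-125.0700 MJ


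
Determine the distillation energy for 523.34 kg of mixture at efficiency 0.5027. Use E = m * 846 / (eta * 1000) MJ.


E = m * 846 / (eta * 1000)
= 523.34 * 846 / (0.5027 * 1000)
= 880.7353 MJ

880.7353 MJ


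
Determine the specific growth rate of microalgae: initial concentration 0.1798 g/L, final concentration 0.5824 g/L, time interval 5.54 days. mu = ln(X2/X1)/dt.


mu = ln(X2/X1) / dt
= ln(0.5824/0.1798) / 5.54
= 0.2122 per day

0.2122 per day


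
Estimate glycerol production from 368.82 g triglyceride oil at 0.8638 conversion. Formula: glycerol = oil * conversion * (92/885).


glycerol = oil * conv * (92/885)
= 368.82 * 0.8638 * 92 / 885
= 33.1186 g

33.1186 g


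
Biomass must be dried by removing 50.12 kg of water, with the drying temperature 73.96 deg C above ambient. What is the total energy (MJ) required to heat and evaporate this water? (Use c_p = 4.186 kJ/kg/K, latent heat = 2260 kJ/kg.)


E = m_water * (4.186 * dT + 2260) / 1000
= 50.12 * (4.186 * 73.96 + 2260) / 1000
= 128.7882 MJ

128.7882 MJ


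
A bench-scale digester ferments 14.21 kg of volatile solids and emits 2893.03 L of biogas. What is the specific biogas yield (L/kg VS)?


Y = V / VS
= 2893.03 / 14.21
= 203.5911 L/kg VS

203.5911 L/kg VS


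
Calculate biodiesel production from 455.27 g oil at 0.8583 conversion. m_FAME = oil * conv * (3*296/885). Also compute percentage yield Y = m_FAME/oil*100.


m_FAME = oil * conv * (3 * 296 / 885) = oil * conv * (888/885)
= 455.27 * 0.8583 * 888 / 885
= 392.0828 g
Y = m_FAME / oil * 100 = conv * (888/885) * 100
= 0.8583 * 888 / 885 * 100
= 86.12%

392.0828 g FAME; Y = 86.12%


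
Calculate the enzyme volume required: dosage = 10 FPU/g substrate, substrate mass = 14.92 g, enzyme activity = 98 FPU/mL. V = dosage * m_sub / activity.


V = dosage * m_sub / activity
V = 10 * 14.92 / 98
V = 1.5224 mL

1.5224 mL


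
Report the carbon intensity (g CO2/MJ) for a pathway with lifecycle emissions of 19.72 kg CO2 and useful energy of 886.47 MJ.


CI = CO2 * 1000 / E
= 19.72 * 1000 / 886.47
= 22.2455 g CO2/MJ

22.2455 g CO2/MJ


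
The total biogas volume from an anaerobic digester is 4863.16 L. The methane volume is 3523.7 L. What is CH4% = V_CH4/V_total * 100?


CH4% = V_CH4 / V_total * 100
= 3523.7 / 4863.16 * 100
= 72.4570%

72.4570%


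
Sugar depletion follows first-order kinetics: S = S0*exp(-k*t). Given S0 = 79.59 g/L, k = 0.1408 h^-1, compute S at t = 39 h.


S = S0 * exp(-k * t)
S = 79.59 * exp(-0.1408 * 39)
S = 0.3281 g/L

0.3281 g/L


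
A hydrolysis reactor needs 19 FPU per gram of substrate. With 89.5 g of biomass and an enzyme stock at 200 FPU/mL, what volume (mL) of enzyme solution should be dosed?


V = dosage * m_sub / activity
V = 19 * 89.5 / 200
V = 8.5025 mL

8.5025 mL


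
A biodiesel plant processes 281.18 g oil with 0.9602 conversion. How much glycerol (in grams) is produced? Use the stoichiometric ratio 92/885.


glycerol = oil * conv * (92/885)
= 281.18 * 0.9602 * 92 / 885
= 28.0667 g

28.0667 g


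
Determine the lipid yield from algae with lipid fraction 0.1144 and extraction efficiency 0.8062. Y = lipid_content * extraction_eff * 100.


Y = lipid_content * extraction_eff * 100
= 0.1144 * 0.8062 * 100
= 9.2229%

9.2229%


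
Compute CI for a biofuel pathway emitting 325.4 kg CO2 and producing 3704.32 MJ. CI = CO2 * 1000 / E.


CI = CO2 * 1000 / E
= 325.4 * 1000 / 3704.32
= 87.8434 g CO2/MJ

87.8434 g CO2/MJ


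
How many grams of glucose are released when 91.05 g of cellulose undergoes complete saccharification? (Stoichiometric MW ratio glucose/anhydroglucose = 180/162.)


glucose = cellulose * 180/162
= 91.05 * 180/162
= 101.1667 g

101.1667 g


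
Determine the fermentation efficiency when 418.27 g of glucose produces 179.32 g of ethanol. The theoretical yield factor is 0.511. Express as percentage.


Fermentation efficiency = (actual / (0.511 * glucose)) * 100
= (179.32 / (0.511 * 418.27)) * 100
= 83.8979%

83.8979%


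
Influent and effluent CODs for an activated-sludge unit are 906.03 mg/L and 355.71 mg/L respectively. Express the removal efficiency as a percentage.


eta = (COD_in - COD_out) / COD_in * 100
= (906.03 - 355.71) / 906.03 * 100
= 60.7397%

60.7397%


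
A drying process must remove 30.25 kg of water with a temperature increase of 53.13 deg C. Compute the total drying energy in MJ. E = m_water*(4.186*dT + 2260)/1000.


E = m_water * (4.186 * dT + 2260) / 1000
= 30.25 * (4.186 * 53.13 + 2260) / 1000
= 75.0927 MJ

75.0927 MJ


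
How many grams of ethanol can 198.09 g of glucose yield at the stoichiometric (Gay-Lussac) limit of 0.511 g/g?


Theoretical ethanol yield: m_EtOH = 0.511 * m_glucose
m_EtOH = 0.511 * 198.09 = 101.2240 g

101.2240 g


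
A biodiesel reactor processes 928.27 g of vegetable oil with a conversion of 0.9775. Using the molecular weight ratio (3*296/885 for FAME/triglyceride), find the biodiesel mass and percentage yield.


m_FAME = oil * conv * (3 * 296 / 885) = oil * conv * (888/885)
= 928.27 * 0.9775 * 888 / 885
= 910.4598 g
Y = m_FAME / oil * 100 = conv * (888/885) * 100
= 0.9775 * 888 / 885 * 100
= 98.08%

910.4598 g FAME; Y = 98.08%


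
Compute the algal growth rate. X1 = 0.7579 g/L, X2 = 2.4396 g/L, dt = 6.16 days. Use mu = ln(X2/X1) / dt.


mu = ln(X2/X1) / dt
= ln(2.4396/0.7579) / 6.16
= 0.1898 per day

0.1898 per day


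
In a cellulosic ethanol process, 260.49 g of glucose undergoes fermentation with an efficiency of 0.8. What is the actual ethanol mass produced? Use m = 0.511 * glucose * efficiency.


Actual ethanol: m = 0.511 * 260.49 * 0.8
m = 106.4883 g

106.4883 g


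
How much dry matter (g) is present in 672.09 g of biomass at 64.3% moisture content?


Wd = Ww * (1 - MC/100)
= 672.09 * (1 - 64.3/100)
= 239.9361 g

239.9361 g


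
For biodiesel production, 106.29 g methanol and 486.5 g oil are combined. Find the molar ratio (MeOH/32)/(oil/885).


Molar ratio = n_MeOH / n_oil = (MeOH/32) / (oil/885) = (MeOH * 885) / (32 * oil)
= (106.29 * 885) / (32 * 486.5)
= 6.0423

6.0423


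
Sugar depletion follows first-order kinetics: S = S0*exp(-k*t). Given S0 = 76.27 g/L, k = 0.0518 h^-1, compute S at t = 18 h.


S = S0 * exp(-k * t)
S = 76.27 * exp(-0.0518 * 18)
S = 30.0205 g/L

30.0205 g/L


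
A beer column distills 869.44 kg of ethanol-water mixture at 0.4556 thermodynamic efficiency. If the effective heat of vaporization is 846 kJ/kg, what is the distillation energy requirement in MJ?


E = m * 846 / (eta * 1000)
= 869.44 * 846 / (0.4556 * 1000)
= 1614.4562 MJ

1614.4562 MJ


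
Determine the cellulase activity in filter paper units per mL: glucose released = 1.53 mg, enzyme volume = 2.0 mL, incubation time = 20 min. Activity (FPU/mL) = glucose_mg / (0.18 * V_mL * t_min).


Activity = glucose_mg / (0.18 mg/umol * V_mL * t_min)
= 1.53 / (0.18 * 2.0 * 20)
= 0.2125 FPU/mL

0.2125 FPU/mL


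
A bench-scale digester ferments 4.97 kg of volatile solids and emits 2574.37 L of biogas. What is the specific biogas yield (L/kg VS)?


Y = V / VS
= 2574.37 / 4.97
= 517.9819 L/kg VS

517.9819 L/kg VS


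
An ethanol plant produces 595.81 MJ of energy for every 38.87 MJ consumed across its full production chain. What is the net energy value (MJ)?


NEV = E_out - E_in
= 595.81 - 38.87
= 556.9400 MJ

556.9400 MJ


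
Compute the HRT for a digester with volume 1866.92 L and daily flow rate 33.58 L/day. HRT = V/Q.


HRT = V / Q
= 1866.92 / 33.58
= 55.5962 days

55.5962 days


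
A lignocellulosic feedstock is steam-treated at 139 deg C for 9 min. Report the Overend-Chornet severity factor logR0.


logR0 = log10(t * exp((T - 100) / 14.75))
= log10(9 * exp((139 - 100) / 14.75))
= 2.1025

2.1025


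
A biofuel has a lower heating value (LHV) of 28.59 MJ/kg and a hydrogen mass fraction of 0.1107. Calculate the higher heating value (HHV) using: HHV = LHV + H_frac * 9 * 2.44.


HHV = LHV + H_frac * 9 * 2.44
= 28.59 + 0.1107 * 9 * 2.44
= 31.0210 MJ/kg

31.0210 MJ/kg


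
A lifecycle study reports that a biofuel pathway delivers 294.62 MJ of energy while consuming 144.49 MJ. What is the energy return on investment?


EROI = E_out / E_in
= 294.62 / 144.49
= 2.0390

2.0390


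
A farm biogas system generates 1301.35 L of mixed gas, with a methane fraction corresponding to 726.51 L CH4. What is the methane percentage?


CH4% = V_CH4 / V_total * 100
= 726.51 / 1301.35 * 100
= 55.8274%

55.8274%


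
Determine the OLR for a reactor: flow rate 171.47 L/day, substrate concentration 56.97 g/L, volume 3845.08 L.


OLR = Q * S / V
= 171.47 * 56.97 / 3845.08
= 2.5406 g/L/day

2.5406 g/L/day


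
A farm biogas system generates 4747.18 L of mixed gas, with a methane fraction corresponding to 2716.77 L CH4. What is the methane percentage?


CH4% = V_CH4 / V_total * 100
= 2716.77 / 4747.18 * 100
= 57.2291%

57.2291%


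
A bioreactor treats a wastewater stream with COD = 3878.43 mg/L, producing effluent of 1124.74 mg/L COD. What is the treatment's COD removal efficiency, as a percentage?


eta = (COD_in - COD_out) / COD_in * 100
= (3878.43 - 1124.74) / 3878.43 * 100
= 71.0001%

71.0001%


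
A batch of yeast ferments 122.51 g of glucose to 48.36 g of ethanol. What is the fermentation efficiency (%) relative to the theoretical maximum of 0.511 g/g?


Fermentation efficiency = (actual / (0.511 * glucose)) * 100
= (48.36 / (0.511 * 122.51)) * 100
= 77.2492%

77.2492%


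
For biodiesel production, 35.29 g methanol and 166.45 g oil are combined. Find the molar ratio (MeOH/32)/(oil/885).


Molar ratio = n_MeOH / n_oil = (MeOH/32) / (oil/885) = (MeOH * 885) / (32 * oil)
= (35.29 * 885) / (32 * 166.45)
= 5.8636

5.8636


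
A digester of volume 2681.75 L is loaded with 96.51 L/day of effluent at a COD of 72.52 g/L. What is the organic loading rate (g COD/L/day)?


OLR = Q * S / V
= 96.51 * 72.52 / 2681.75
= 2.6098 g/L/day

2.6098 g/L/day


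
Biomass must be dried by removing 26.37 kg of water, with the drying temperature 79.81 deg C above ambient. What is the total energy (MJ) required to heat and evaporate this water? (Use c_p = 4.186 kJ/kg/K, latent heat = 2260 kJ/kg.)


E = m_water * (4.186 * dT + 2260) / 1000
= 26.37 * (4.186 * 79.81 + 2260) / 1000
= 68.4060 MJ

68.4060 MJ


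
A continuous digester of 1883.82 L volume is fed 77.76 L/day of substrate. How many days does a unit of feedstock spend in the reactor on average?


HRT = V / Q
= 1883.82 / 77.76
= 24.2261 days

24.2261 days


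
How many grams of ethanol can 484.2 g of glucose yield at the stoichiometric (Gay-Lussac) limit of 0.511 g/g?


Theoretical ethanol yield: m_EtOH = 0.511 * m_glucose
m_EtOH = 0.511 * 484.2 = 247.4262 g

247.4262 g


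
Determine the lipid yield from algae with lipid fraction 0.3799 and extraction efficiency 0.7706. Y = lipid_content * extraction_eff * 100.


Y = lipid_content * extraction_eff * 100
= 0.3799 * 0.7706 * 100
= 29.2751%

29.2751%


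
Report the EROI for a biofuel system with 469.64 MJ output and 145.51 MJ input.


EROI = E_out / E_in
= 469.64 / 145.51
= 3.2275

3.2275


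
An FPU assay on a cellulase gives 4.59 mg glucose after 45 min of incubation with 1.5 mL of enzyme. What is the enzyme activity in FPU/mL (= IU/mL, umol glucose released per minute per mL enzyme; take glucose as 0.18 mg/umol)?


Activity = glucose_mg / (0.18 mg/umol * V_mL * t_min)
= 4.59 / (0.18 * 1.5 * 45)
= 0.3778 FPU/mL

0.3778 FPU/mL


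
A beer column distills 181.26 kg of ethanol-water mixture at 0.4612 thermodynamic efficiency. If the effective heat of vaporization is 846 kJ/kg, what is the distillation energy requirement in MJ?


E = m * 846 / (eta * 1000)
= 181.26 * 846 / (0.4612 * 1000)
= 332.4934 MJ

332.4934 MJ


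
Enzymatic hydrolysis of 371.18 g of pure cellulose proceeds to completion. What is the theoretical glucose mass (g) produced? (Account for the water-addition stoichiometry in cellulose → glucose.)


glucose = cellulose * 180/162
= 371.18 * 180/162
= 412.4222 g

412.4222 g


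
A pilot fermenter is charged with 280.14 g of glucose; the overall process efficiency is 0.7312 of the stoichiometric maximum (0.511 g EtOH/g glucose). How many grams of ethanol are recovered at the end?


Actual ethanol: m = 0.511 * 280.14 * 0.7312
m = 104.6724 g

104.6724 g


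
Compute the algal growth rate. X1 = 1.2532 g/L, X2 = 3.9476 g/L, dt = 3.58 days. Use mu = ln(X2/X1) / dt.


mu = ln(X2/X1) / dt
= ln(3.9476/1.2532) / 3.58
= 0.3205 per day

0.3205 per day


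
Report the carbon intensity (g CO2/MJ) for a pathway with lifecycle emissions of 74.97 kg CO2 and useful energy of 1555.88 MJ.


CI = CO2 * 1000 / E
= 74.97 * 1000 / 1555.88
= 48.1849 g CO2/MJ

48.1849 g CO2/MJ


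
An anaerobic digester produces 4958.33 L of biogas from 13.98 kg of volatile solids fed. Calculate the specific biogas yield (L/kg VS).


Y = V / VS
= 4958.33 / 13.98
= 354.6731 L/kg VS

354.6731 L/kg VS


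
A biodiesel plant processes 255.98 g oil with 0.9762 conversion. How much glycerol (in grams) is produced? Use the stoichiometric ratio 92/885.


glycerol = oil * conv * (92/885)
= 255.98 * 0.9762 * 92 / 885
= 25.9770 g

25.9770 g


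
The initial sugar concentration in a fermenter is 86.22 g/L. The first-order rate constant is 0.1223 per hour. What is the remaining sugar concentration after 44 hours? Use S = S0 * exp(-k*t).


S = S0 * exp(-k * t)
S = 86.22 * exp(-0.1223 * 44)
S = 0.3968 g/L

0.3968 g/L


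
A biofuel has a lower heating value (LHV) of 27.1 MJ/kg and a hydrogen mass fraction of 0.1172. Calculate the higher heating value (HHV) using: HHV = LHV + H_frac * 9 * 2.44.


HHV = LHV + H_frac * 9 * 2.44
= 27.1 + 0.1172 * 9 * 2.44
= 29.6737 MJ/kg

29.6737 MJ/kg


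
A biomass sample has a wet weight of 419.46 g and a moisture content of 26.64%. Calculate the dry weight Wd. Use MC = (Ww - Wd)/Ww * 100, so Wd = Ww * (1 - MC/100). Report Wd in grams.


Wd = Ww * (1 - MC/100)
= 419.46 * (1 - 26.64/100)
= 307.7159 g

307.7159 g


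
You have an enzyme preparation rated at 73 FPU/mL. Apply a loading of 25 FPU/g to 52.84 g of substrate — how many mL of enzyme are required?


V = dosage * m_sub / activity
V = 25 * 52.84 / 73
V = 18.0959 mL

18.0959 mL


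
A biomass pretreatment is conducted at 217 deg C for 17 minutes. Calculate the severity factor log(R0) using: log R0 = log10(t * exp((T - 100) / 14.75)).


logR0 = log10(t * exp((T - 100) / 14.75))
= log10(17 * exp((217 - 100) / 14.75))
= 4.6754

4.6754


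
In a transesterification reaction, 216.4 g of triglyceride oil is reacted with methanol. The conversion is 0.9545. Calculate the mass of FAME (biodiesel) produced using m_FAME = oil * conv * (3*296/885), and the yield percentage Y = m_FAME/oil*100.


m_FAME = oil * conv * (3 * 296 / 885) = oil * conv * (888/885)
= 216.4 * 0.9545 * 888 / 885
= 207.2540 g
Y = m_FAME / oil * 100 = conv * (888/885) * 100
= 0.9545 * 888 / 885 * 100
= 95.77%

207.2540 g FAME; Y = 95.77%


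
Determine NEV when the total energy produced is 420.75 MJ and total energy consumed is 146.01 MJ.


NEV = E_out - E_in
= 420.75 - 146.01
= 274.7400 MJ

274.7400 MJ


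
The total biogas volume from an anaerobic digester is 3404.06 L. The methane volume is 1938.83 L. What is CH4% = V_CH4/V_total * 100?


CH4% = V_CH4 / V_total * 100
= 1938.83 / 3404.06 * 100
= 56.9564%

56.9564%


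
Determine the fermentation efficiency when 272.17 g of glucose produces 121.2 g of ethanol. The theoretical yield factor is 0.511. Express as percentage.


Fermentation efficiency = (actual / (0.511 * glucose)) * 100
= (121.2 / (0.511 * 272.17)) * 100
= 87.1448%

87.1448%


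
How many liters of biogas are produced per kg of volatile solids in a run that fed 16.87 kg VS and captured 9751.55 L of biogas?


Y = V / VS
= 9751.55 / 16.87
= 578.0409 L/kg VS

578.0409 L/kg VS


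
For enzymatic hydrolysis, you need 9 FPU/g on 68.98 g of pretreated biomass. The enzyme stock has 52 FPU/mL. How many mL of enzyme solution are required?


V = dosage * m_sub / activity
V = 9 * 68.98 / 52
V = 11.9388 mL

11.9388 mL


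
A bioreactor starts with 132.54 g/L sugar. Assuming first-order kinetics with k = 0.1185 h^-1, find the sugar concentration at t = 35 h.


S = S0 * exp(-k * t)
S = 132.54 * exp(-0.1185 * 35)
S = 2.0946 g/L

2.0946 g/L


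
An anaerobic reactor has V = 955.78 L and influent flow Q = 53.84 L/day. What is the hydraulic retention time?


HRT = V / Q
= 955.78 / 53.84
= 17.7522 days

17.7522 days


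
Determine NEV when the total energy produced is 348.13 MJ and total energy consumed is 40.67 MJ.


NEV = E_out - E_in
= 348.13 - 40.67
= 307.4600 MJ

307.4600 MJ


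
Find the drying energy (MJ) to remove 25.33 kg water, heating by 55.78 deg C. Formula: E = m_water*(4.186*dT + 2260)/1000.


E = m_water * (4.186 * dT + 2260) / 1000
= 25.33 * (4.186 * 55.78 + 2260) / 1000
= 63.1602 MJ

63.1602 MJ


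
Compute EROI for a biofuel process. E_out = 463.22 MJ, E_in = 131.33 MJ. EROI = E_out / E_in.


EROI = E_out / E_in
= 463.22 / 131.33
= 3.5271

3.5271


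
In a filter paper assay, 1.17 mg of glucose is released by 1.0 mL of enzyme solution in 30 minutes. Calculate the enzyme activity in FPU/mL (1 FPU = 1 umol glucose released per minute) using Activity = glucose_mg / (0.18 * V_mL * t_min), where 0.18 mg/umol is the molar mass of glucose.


Activity = glucose_mg / (0.18 mg/umol * V_mL * t_min)
= 1.17 / (0.18 * 1.0 * 30)
= 0.2167 FPU/mL

0.2167 FPU/mL


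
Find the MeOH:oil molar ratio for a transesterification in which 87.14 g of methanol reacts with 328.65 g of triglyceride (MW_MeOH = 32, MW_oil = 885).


Molar ratio = n_MeOH / n_oil = (MeOH/32) / (oil/885) = (MeOH * 885) / (32 * oil)
= (87.14 * 885) / (32 * 328.65)
= 7.3329

7.3329


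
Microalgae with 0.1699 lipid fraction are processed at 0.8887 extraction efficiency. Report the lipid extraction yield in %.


Y = lipid_content * extraction_eff * 100
= 0.1699 * 0.8887 * 100
= 15.0990%

15.0990%


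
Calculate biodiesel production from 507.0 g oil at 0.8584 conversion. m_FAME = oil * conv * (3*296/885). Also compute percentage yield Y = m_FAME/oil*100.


m_FAME = oil * conv * (3 * 296 / 885) = oil * conv * (888/885)
= 507.0 * 0.8584 * 888 / 885
= 436.6841 g
Y = m_FAME / oil * 100 = conv * (888/885) * 100
= 0.8584 * 888 / 885 * 100
= 86.13%

436.6841 g FAME; Y = 86.13%


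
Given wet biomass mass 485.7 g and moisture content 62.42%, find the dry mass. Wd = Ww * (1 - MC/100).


Wd = Ww * (1 - MC/100)
= 485.7 * (1 - 62.42/100)
= 182.5261 g

182.5261 g


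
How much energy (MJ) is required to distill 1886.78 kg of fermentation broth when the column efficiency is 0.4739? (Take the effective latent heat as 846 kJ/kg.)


E = m * 846 / (eta * 1000)
= 1886.78 * 846 / (0.4739 * 1000)
= 3368.2547 MJ

3368.2547 MJ


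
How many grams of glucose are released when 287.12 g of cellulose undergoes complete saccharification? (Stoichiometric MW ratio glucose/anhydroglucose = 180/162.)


glucose = cellulose * 180/162
= 287.12 * 180/162
= 319.0222 g

319.0222 g


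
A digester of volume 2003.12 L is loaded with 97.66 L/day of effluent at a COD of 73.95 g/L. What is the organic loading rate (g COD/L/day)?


OLR = Q * S / V
= 97.66 * 73.95 / 2003.12
= 3.6054 g/L/day

3.6054 g/L/day


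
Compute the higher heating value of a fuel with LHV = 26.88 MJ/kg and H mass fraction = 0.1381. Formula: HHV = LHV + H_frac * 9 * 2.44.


HHV = LHV + H_frac * 9 * 2.44
= 26.88 + 0.1381 * 9 * 2.44
= 29.9127 MJ/kg

29.9127 MJ/kg


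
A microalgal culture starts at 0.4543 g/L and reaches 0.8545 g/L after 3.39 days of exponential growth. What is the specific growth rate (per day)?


mu = ln(X2/X1) / dt
= ln(0.8545/0.4543) / 3.39
= 0.1864 per day

0.1864 per day


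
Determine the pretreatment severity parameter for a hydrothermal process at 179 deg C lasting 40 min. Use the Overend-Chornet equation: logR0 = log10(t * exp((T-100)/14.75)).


logR0 = log10(t * exp((T - 100) / 14.75))
= log10(40 * exp((179 - 100) / 14.75))
= 3.9281

3.9281


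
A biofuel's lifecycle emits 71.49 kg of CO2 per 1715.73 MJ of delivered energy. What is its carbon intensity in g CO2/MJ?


CI = CO2 * 1000 / E
= 71.49 * 1000 / 1715.73
= 41.6674 g CO2/MJ

41.6674 g CO2/MJ


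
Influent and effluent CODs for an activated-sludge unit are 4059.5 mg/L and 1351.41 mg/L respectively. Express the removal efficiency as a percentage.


eta = (COD_in - COD_out) / COD_in * 100
= (4059.5 - 1351.41) / 4059.5 * 100
= 66.7099%

66.7099%


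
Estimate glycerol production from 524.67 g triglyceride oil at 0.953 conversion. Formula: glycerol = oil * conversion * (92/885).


glycerol = oil * conv * (92/885)
= 524.67 * 0.953 * 92 / 885
= 51.9785 g

51.9785 g


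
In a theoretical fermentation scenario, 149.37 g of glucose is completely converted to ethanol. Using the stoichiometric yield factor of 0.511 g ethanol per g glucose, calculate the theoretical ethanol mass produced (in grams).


Theoretical ethanol yield: m_EtOH = 0.511 * m_glucose
m_EtOH = 0.511 * 149.37 = 76.3281 g

76.3281 g


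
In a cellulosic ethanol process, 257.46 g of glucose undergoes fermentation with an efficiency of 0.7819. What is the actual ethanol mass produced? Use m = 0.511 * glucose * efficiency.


Actual ethanol: m = 0.511 * 257.46 * 0.7819
m = 102.8684 g

102.8684 g


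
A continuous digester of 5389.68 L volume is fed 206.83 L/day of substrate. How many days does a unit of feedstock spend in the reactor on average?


HRT = V / Q
= 5389.68 / 206.83
= 26.0585 days

26.0585 days


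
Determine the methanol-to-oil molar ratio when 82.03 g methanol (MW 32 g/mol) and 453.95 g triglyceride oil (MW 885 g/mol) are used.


Molar ratio = n_MeOH / n_oil = (MeOH/32) / (oil/885) = (MeOH * 885) / (32 * oil)
= (82.03 * 885) / (32 * 453.95)
= 4.9976

4.9976


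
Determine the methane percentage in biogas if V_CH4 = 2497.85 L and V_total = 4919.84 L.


CH4% = V_CH4 / V_total * 100
= 2497.85 / 4919.84 * 100
= 50.7710%

50.7710%


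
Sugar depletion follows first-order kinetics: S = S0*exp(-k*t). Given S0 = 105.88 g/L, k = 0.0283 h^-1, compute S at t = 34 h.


S = S0 * exp(-k * t)
S = 105.88 * exp(-0.0283 * 34)
S = 40.4516 g/L

40.4516 g/L


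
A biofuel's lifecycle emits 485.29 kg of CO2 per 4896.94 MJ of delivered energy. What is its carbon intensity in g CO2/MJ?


CI = CO2 * 1000 / E
= 485.29 * 1000 / 4896.94
= 99.1007 g CO2/MJ

99.1007 g CO2/MJ


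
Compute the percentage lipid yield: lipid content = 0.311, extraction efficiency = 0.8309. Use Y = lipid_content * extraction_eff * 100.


Y = lipid_content * extraction_eff * 100
= 0.311 * 0.8309 * 100
= 25.8410%

25.8410%


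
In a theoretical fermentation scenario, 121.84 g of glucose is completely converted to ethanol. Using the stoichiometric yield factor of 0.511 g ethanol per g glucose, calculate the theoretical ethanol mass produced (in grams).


Theoretical ethanol yield: m_EtOH = 0.511 * m_glucose
m_EtOH = 0.511 * 121.84 = 62.2602 g

62.2602 g


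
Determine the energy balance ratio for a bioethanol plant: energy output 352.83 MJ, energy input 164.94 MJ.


EROI = E_out / E_in
= 352.83 / 164.94
= 2.1391

2.1391


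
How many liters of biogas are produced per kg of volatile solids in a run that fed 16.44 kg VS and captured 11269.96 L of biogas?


Y = V / VS
= 11269.96 / 16.44
= 685.5207 L/kg VS

685.5207 L/kg VS


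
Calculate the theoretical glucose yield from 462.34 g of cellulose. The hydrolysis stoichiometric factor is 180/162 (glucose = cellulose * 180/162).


glucose = cellulose * 180/162
= 462.34 * 180/162
= 513.7111 g

513.7111 g


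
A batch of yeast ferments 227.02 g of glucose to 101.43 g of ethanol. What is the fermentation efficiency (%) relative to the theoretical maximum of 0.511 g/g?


Fermentation efficiency = (actual / (0.511 * glucose)) * 100
= (101.43 / (0.511 * 227.02)) * 100
= 87.4342%

87.4342%


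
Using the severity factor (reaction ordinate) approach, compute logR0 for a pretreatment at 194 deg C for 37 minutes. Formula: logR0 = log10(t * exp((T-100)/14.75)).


logR0 = log10(t * exp((T - 100) / 14.75))
= log10(37 * exp((194 - 100) / 14.75))
= 4.3359

4.3359


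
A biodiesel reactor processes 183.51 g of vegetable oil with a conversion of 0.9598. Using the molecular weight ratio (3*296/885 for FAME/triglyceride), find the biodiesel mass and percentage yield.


m_FAME = oil * conv * (3 * 296 / 885) = oil * conv * (888/885)
= 183.51 * 0.9598 * 888 / 885
= 176.7300 g
Y = m_FAME / oil * 100 = conv * (888/885) * 100
= 0.9598 * 888 / 885 * 100
= 96.31%

176.7300 g FAME; Y = 96.31%


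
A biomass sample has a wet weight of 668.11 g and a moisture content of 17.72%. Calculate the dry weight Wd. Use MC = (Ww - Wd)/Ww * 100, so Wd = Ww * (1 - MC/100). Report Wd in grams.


Wd = Ww * (1 - MC/100)
= 668.11 * (1 - 17.72/100)
= 549.7209 g

549.7209 g


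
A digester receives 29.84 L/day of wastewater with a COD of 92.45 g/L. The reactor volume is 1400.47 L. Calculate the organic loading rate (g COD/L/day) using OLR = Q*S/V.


OLR = Q * S / V
= 29.84 * 92.45 / 1400.47
= 1.9698 g/L/day

1.9698 g/L/day


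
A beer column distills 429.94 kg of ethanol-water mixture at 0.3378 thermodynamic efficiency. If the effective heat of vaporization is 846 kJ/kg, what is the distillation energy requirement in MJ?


E = m * 846 / (eta * 1000)
= 429.94 * 846 / (0.3378 * 1000)
= 1076.7591 MJ

1076.7591 MJ


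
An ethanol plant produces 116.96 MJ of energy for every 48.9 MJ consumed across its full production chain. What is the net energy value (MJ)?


NEV = E_out - E_in
= 116.96 - 48.9
= 68.0600 MJ

68.0600 MJ


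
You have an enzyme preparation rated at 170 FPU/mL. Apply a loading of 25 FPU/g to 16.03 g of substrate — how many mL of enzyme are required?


V = dosage * m_sub / activity
V = 25 * 16.03 / 170
V = 2.3574 mL

2.3574 mL


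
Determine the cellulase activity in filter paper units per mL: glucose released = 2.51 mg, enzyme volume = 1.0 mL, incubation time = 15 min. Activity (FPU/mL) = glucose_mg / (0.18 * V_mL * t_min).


Activity = glucose_mg / (0.18 mg/umol * V_mL * t_min)
= 2.51 / (0.18 * 1.0 * 15)
= 0.9296 FPU/mL

0.9296 FPU/mL


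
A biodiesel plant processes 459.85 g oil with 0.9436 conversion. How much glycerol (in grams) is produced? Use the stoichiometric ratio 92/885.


glycerol = oil * conv * (92/885)
= 459.85 * 0.9436 * 92 / 885
= 45.1075 g

45.1075 g


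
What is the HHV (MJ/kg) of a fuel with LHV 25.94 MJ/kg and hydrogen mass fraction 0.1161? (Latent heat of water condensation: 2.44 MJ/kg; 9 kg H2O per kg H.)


HHV = LHV + H_frac * 9 * 2.44
= 25.94 + 0.1161 * 9 * 2.44
= 28.4896 MJ/kg

28.4896 MJ/kg


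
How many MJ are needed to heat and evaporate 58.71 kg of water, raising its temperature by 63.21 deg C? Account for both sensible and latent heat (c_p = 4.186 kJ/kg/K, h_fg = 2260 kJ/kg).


E = m_water * (4.186 * dT + 2260) / 1000
= 58.71 * (4.186 * 63.21 + 2260) / 1000
= 148.2191 MJ

148.2191 MJ


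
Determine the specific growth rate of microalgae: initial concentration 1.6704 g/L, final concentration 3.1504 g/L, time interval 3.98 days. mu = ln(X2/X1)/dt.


mu = ln(X2/X1) / dt
= ln(3.1504/1.6704) / 3.98
= 0.1594 per day

0.1594 per day


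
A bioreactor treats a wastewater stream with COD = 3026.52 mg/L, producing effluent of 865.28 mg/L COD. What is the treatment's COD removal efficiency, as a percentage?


eta = (COD_in - COD_out) / COD_in * 100
= (3026.52 - 865.28) / 3026.52 * 100
= 71.4101%

71.4101%


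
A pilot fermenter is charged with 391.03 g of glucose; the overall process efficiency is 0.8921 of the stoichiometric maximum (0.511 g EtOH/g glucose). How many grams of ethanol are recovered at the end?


Actual ethanol: m = 0.511 * 391.03 * 0.8921
m = 178.2561 g

178.2561 g


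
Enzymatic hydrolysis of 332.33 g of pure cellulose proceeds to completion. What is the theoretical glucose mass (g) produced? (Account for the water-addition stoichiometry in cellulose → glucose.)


glucose = cellulose * 180/162
= 332.33 * 180/162
= 369.2556 g

369.2556 g


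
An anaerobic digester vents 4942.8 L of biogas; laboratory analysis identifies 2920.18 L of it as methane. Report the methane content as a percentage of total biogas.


CH4% = V_CH4 / V_total * 100
= 2920.18 / 4942.8 * 100
= 59.0795%

59.0795%


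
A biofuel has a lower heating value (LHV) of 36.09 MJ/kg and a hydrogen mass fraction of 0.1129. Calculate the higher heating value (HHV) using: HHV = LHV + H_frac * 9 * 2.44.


HHV = LHV + H_frac * 9 * 2.44
= 36.09 + 0.1129 * 9 * 2.44
= 38.5693 MJ/kg

38.5693 MJ/kg


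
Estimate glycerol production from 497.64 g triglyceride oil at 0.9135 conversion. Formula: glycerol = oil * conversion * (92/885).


glycerol = oil * conv * (92/885)
= 497.64 * 0.9135 * 92 / 885
= 47.2572 g

47.2572 g


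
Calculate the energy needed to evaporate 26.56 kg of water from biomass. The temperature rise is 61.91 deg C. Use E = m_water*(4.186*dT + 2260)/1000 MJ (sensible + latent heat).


E = m_water * (4.186 * dT + 2260) / 1000
= 26.56 * (4.186 * 61.91 + 2260) / 1000
= 66.9088 MJ

66.9088 MJ


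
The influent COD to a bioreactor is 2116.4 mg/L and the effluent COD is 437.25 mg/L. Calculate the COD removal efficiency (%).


eta = (COD_in - COD_out) / COD_in * 100
= (2116.4 - 437.25) / 2116.4 * 100
= 79.3399%

79.3399%


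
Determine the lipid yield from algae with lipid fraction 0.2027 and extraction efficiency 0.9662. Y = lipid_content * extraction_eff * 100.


Y = lipid_content * extraction_eff * 100
= 0.2027 * 0.9662 * 100
= 19.5849%

19.5849%


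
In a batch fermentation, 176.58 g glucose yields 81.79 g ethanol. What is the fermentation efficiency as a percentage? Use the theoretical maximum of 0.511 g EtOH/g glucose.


Fermentation efficiency = (actual / (0.511 * glucose)) * 100
= (81.79 / (0.511 * 176.58)) * 100
= 90.6437%

90.6437%


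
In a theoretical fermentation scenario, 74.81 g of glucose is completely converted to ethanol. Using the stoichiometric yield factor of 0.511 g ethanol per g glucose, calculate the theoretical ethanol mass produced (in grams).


Theoretical ethanol yield: m_EtOH = 0.511 * m_glucose
m_EtOH = 0.511 * 74.81 = 38.2279 g

38.2279 g


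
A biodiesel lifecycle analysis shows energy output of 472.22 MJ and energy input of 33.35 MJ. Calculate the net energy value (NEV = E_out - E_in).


NEV = E_out - E_in
= 472.22 - 33.35
= 438.8700 MJ

438.8700 MJ


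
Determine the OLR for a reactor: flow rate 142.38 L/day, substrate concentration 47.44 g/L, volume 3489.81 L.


OLR = Q * S / V
= 142.38 * 47.44 / 3489.81
= 1.9355 g/L/day

1.9355 g/L/day


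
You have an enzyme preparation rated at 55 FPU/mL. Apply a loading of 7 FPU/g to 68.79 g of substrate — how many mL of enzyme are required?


V = dosage * m_sub / activity
V = 7 * 68.79 / 55
V = 8.7551 mL

8.7551 mL


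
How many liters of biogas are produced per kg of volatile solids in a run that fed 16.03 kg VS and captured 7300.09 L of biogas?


Y = V / VS
= 7300.09 / 16.03
= 455.4017 L/kg VS

455.4017 L/kg VS


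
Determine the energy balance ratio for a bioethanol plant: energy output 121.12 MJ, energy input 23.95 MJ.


EROI = E_out / E_in
= 121.12 / 23.95
= 5.0572

5.0572


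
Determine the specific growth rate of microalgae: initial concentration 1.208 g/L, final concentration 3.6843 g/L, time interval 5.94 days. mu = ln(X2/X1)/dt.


mu = ln(X2/X1) / dt
= ln(3.6843/1.208) / 5.94
= 0.1877 per day

0.1877 per day


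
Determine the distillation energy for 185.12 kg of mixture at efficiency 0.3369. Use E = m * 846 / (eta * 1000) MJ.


E = m * 846 / (eta * 1000)
= 185.12 * 846 / (0.3369 * 1000)
= 464.8606 MJ

464.8606 MJ


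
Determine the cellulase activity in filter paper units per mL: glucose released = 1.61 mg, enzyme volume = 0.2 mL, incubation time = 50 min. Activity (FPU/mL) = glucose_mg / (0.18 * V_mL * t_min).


Activity = glucose_mg / (0.18 mg/umol * V_mL * t_min)
= 1.61 / (0.18 * 0.2 * 50)
= 0.8944 FPU/mL

0.8944 FPU/mL


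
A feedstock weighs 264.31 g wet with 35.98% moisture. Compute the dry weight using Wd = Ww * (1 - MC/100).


Wd = Ww * (1 - MC/100)
= 264.31 * (1 - 35.98/100)
= 169.2113 g

169.2113 g


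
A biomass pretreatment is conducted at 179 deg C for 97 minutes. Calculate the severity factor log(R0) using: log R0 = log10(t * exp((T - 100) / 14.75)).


logR0 = log10(t * exp((T - 100) / 14.75))
= log10(97 * exp((179 - 100) / 14.75))
= 4.3128

4.3128


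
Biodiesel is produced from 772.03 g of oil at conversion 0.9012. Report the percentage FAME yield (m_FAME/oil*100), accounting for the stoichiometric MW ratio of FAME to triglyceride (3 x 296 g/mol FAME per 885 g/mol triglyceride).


m_FAME = oil * conv * (3 * 296 / 885) = oil * conv * (888/885)
= 772.03 * 0.9012 * 888 / 885
= 698.1119 g
Y = m_FAME / oil * 100 = conv * (888/885) * 100
= 0.9012 * 888 / 885 * 100
= 90.43%

90.43%


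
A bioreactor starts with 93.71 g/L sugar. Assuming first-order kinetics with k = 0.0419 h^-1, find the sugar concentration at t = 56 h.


S = S0 * exp(-k * t)
S = 93.71 * exp(-0.0419 * 56)
S = 8.9693 g/L

8.9693 g/L


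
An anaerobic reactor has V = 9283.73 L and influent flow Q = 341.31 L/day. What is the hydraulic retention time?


HRT = V / Q
= 9283.73 / 341.31
= 27.2003 days

27.2003 days


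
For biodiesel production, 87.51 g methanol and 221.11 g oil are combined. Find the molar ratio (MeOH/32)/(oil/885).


Molar ratio = n_MeOH / n_oil = (MeOH/32) / (oil/885) = (MeOH * 885) / (32 * oil)
= (87.51 * 885) / (32 * 221.11)
= 10.9457

10.9457


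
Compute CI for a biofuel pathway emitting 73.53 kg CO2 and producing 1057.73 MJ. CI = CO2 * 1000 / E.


CI = CO2 * 1000 / E
= 73.53 * 1000 / 1057.73
= 69.5168 g CO2/MJ

69.5168 g CO2/MJ


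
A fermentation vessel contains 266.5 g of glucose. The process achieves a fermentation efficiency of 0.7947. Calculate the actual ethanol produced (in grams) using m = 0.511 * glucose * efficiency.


Actual ethanol: m = 0.511 * 266.5 * 0.7947
m = 108.2234 g

108.2234 g


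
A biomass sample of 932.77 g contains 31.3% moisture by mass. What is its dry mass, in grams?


Wd = Ww * (1 - MC/100)
= 932.77 * (1 - 31.3/100)
= 640.8130 g

640.8130 g


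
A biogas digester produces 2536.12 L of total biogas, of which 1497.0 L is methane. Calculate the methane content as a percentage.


CH4% = V_CH4 / V_total * 100
= 1497.0 / 2536.12 * 100
= 59.0272%

59.0272%


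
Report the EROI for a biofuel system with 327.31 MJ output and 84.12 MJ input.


EROI = E_out / E_in
= 327.31 / 84.12
= 3.8910

3.8910


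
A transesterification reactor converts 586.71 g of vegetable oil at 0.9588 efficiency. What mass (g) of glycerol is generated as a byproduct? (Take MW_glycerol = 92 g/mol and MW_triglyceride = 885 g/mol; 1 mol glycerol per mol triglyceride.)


glycerol = oil * conv * (92/885)
= 586.71 * 0.9588 * 92 / 885
= 58.4785 g

58.4785 g


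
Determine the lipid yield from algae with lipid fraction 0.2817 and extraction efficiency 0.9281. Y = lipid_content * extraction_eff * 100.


Y = lipid_content * extraction_eff * 100
= 0.2817 * 0.9281 * 100
= 26.1446%

26.1446%


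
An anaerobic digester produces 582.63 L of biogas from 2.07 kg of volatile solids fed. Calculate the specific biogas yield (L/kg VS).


Y = V / VS
= 582.63 / 2.07
= 281.4638 L/kg VS

281.4638 L/kg VS


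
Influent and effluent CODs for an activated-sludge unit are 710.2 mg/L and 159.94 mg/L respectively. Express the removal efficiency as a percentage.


eta = (COD_in - COD_out) / COD_in * 100
= (710.2 - 159.94) / 710.2 * 100
= 77.4796%

77.4796%


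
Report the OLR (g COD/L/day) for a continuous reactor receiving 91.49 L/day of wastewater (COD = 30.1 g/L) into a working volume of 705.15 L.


OLR = Q * S / V
= 91.49 * 30.1 / 705.15
= 3.9053 g/L/day

3.9053 g/L/day
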